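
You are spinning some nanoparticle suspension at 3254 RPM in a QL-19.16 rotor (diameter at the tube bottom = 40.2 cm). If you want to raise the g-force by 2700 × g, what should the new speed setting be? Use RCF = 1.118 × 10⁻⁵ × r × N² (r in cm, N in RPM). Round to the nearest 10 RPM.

r = 40.2 / 2 = 20.1 cm
Current RCF = 1.118 × 10⁻⁵ × 20.1 × (3254)² = 1.118 × 10⁻⁵ × 20.1 × 10,588,516 ≈ 2,379.4 × g
Target RCF = 2,379.4 + 2,700 = 5,079.4 × g
N² = 5,079.4 / (22.4718 × 10⁻⁵) = 22,603,441
N ≈ √22,603,441 ≈ 4,754.3

N₂ ≈ 4750 RPM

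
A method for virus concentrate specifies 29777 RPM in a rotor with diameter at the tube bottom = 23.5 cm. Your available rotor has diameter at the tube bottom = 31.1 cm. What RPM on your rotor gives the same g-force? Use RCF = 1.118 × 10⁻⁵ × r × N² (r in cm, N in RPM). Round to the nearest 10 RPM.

≈ 25880 RPM

Original rotor: r = 23.5 / 2 = 11.75 cm
RCF = 1.118 × 10⁻⁵ × r × N²
RCF_original = 1.118 × 10⁻⁵ × 11.75 × (29777)² = 1.118 × 10⁻⁵ × 11.75 × 886,669,729 ≈ 116,477.4 × g
Your rotor: r = 31.1 / 2 = 15.55 cm
116,477.4 = 1.118 × 10⁻⁵ × 15.55 × N²
N² = 116,477.4 / (17.3849 × 10⁻⁵) = 669,991,774
N ≈ √669,991,774 ≈ 25,884.2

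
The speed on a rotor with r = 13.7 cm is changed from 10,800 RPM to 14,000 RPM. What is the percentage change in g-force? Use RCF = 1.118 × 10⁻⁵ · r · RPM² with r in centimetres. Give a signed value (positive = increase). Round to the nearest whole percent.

+68%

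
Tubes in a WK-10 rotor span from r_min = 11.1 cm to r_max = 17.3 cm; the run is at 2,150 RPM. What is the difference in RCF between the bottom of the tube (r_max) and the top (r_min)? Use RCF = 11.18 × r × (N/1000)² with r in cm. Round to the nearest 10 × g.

ΔRCF ≈ 320 g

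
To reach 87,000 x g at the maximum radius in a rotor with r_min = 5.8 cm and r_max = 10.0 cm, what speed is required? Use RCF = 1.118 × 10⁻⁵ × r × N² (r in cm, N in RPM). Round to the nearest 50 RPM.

Use r_max = 10.0 cm.
87,000 = 1.118 × 10⁻⁵ × 10 × N²
N² = 87,000 / (11.18 × 10⁻⁵) = 778,175,313
N ≈ √778,175,313 ≈ 27,895.8

N ≈ 27900 RPM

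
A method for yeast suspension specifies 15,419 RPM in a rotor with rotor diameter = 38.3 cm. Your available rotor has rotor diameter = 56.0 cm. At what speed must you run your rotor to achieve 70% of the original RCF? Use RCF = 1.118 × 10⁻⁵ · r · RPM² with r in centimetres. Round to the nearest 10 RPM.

Original rotor: r = 38.3 / 2 = 19.15 cm
RCF = 1.118 × 10⁻⁵ × r × N²
RCF_original = 1.118 × 10⁻⁵ × 19.15 × (15419)² = 1.118 × 10⁻⁵ × 19.15 × 237,745,561 ≈ 50,900.6 × g
Target RCF = 0.7 × 50,900.6 ≈ 35,630.4 × g
Your rotor: r = 56.0 / 2 = 28 cm
35,630.4 = 1.118 × 10⁻⁵ × 28 × N²
N² = 35,630.4 / (31.304 × 10⁻⁵) = 113,820,598
N ≈ √113,820,598 ≈ 10,668.7

≈ 10670 RPM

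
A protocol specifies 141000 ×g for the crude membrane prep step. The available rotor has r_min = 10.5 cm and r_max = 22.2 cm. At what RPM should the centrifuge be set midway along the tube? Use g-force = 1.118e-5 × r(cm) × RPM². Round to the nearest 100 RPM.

N ≈ 27800 RPM

r_avg = (10.5 + 22.2) / 2 = 16.35 cm
141,000 = 1.118 × 10⁻⁵ × 16.35 × N²
N² = 141,000 / (18.2793 × 10⁻⁵) = 771,364,330
N ≈ √771,364,330 ≈ 27,773.4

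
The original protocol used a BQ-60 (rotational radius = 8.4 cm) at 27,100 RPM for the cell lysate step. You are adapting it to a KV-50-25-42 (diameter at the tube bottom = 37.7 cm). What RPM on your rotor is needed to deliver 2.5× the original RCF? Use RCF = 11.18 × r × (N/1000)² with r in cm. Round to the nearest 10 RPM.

28600 RPM

RCF_original = 11.18 × 8.4 × (27.1)² = 11.18 × 8.4 × 734.41 ≈ 68,969.9 × g
Target RCF = 2.5 × 68,969.9 ≈ 172,424.8 × g
Your rotor: r = 37.7 / 2 = 18.85 cm
172,424.8 = 11.18 × 18.85 × (N/1000)²
(N/1000)² = 172,424.8 / 210.743 = 818.1757
N = 1000 × √818.1757 ≈ 28,603.8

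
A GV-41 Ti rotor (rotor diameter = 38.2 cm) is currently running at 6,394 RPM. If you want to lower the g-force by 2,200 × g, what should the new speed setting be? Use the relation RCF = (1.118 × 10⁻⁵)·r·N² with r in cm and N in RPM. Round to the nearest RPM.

N₂ ≈ 5530 RPM

r = 38.2 / 2 = 19.1 cm
Current RCF = 1.118 × 10⁻⁵ × 19.1 × (6394)² = 1.118 × 10⁻⁵ × 19.1 × 40,883,236 ≈ 8,730.1 × g
Target RCF = 8,730.1 − 2,200 = 6,530.1 × g
N² = 6,530.1 / (21.3538 × 10⁻⁵) = 30,580,506
N ≈ √30,580,506 ≈ 5,530.0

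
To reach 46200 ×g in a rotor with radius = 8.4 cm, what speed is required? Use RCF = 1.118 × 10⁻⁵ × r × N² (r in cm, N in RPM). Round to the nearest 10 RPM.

46,200 = 1.118 × 10⁻⁵ × 8.4 × N²
N² = 46,200 / (9.3912 × 10⁻⁵) = 491,949,911
N ≈ √491,949,911 ≈ 22,179.9

N ≈ 22180 RPM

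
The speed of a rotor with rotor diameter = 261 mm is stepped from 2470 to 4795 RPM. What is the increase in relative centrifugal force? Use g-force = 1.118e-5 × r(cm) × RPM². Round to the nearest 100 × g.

≈ 2500 × g

r = 261 mm / 2 = 130.5 mm = 13.05 cm
RCF₁ = 1.118 × 10⁻⁵ × 13.05 × (2470)² = 1.118 × 10⁻⁵ × 13.05 × 6,100,900 ≈ 890.1 × g
RCF₂ = 1.118 × 10⁻⁵ × 13.05 × (4795)² = 1.118 × 10⁻⁵ × 13.05 × 22,992,025 ≈ 3,354.5 × g
Increase = 3,354.5 − 890.1 = 2,464.4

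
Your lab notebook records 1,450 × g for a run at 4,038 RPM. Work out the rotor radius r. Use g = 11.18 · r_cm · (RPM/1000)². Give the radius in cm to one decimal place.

1450 = 11.18 × r × (4.038)²
r = 1450 / (11.18 × 16.305444) = 1450 / 182.2949 ≈ 7.954 cm

8.0 cm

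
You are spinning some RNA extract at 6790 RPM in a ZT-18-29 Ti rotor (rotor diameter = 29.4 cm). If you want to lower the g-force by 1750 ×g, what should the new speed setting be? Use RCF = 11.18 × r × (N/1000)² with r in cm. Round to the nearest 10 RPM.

N₂ ≈ 5950 RPM

r = 29.4 / 2 = 14.7 cm
Current RCF = 11.18 × 14.7 × (6.79)² = 11.18 × 14.7 × 46.1041 ≈ 7,577 × g
Target RCF = 7,577 − 1,750 = 5,827 × g
(N/1000)² = 5,827 / 164.346 = 35.45568
N = 1000 × √35.45568 ≈ 5,954.5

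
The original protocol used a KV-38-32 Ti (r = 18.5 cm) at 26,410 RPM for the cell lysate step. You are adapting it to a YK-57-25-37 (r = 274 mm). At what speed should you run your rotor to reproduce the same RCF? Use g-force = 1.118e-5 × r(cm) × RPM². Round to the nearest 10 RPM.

RCF_original = 1.118 × 10⁻⁵ × 18.5 × (26410)² = 1.118 × 10⁻⁵ × 18.5 × 697,488,100 ≈ 144,261.5 × g
Your rotor: r = 274 mm = 27.4 cm
144,261.5 = 1.118 × 10⁻⁵ × 27.4 × N²
N² = 144,261.5 / (30.6332 × 10⁻⁵) = 470,931,865
N ≈ √470,931,865 ≈ 21,701.0

21700 RPM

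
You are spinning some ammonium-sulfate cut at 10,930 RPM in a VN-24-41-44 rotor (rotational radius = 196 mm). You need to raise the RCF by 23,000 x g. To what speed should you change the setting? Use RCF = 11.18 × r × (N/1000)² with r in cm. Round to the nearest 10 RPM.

14980 RPM

r = 196 mm = 19.6 cm
Current RCF = 11.18 × 19.6 × (10.93)² = 11.18 × 19.6 × 119.4649 ≈ 26,178.1 × g
Target RCF = 26,178.1 + 23,000 = 49,178.1 × g
(N/1000)² = 49,178.1 / 219.128 = 224.4264
N = 1000 × √224.4264 ≈ 14,980.9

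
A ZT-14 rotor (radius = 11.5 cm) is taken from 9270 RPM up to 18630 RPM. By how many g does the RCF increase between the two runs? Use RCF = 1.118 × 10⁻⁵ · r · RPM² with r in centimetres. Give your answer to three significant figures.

33600 g

RCF₁ = 1.118 × 10⁻⁵ × 11.5 × (9270)² = 1.118 × 10⁻⁵ × 11.5 × 85,932,900 ≈ 11,048.4 × g
RCF₂ = 1.118 × 10⁻⁵ × 11.5 × (18630)² = 1.118 × 10⁻⁵ × 11.5 × 347,076,900 ≈ 44,623.7 × g
Increase = 44,623.7 − 11,048.4 = 33,575.3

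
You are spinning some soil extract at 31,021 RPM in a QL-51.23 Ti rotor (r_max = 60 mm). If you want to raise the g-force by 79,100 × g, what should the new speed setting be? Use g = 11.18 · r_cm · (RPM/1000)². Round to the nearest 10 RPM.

46280 RPM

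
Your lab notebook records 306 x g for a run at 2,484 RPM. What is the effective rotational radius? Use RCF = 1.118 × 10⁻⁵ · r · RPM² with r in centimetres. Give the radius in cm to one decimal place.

306 = 1.118 × 10⁻⁵ × r × (2484)²
r = 306 / (1.118 × 10⁻⁵ × 6,170,256) = 306 / 68.98346 ≈ 4.436 cm

4.4 cm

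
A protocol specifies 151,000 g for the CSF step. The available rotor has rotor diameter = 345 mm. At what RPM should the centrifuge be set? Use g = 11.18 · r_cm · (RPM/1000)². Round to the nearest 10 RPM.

≈ 27980 RPM

r = 345 mm / 2 = 172.5 mm = 17.25 cm
RCF = 11.18 × r × (N/1000)²
151,000 = 11.18 × 17.25 × (N/1000)²
(N/1000)² = 151,000 / 192.855 = 782.9717
N = 1000 × √782.9717 ≈ 27,981.6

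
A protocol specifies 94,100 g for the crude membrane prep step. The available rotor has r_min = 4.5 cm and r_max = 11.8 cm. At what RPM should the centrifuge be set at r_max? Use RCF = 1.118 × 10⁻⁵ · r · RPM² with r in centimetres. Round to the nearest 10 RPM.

26710 RPM

Use r_max = 11.8 cm.
RCF = 1.118 × 10⁻⁵ × r × N²
94,100 = 1.118 × 10⁻⁵ × 11.8 × N²
N² = 94,100 / (13.1924 × 10⁻⁵) = 713,289,470
N ≈ √713,289,470 ≈ 26,707.5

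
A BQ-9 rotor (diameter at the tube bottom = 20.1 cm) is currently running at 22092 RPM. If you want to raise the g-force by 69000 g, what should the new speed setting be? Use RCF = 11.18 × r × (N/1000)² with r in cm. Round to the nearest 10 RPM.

≈ 33200 RPM

r = 20.1 / 2 = 10.05 cm
Current RCF = 11.18 × 10.05 × (22.092)² = 11.18 × 10.05 × 488.056464 ≈ 54,837.5 × g
Target RCF = 54,837.5 + 69,000 = 123,837.5 × g
(N/1000)² = 123,837.5 / 112.359 = 1102.159
N = 1000 × √1102.159 ≈ 33,198.8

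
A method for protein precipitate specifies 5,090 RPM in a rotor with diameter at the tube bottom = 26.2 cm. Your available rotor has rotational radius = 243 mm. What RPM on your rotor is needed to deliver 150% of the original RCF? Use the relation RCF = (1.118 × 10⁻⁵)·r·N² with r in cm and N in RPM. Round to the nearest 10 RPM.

≈ 4580 RPM

Original rotor: r = 26.2 / 2 = 13.1 cm
RCF_original = 1.118 × 10⁻⁵ × 13.1 × (5090)² = 1.118 × 10⁻⁵ × 13.1 × 25,908,100 ≈ 3,794.4 × g
Target RCF = 1.5 × 3,794.4 ≈ 5,691.6 × g
Your rotor: r = 243 mm = 24.3 cm
5,691.6 = 1.118 × 10⁻⁵ × 24.3 × N²
N² = 5,691.6 / (27.1674 × 10⁻⁵) = 20,950,109
N ≈ √20,950,109 ≈ 4,577.1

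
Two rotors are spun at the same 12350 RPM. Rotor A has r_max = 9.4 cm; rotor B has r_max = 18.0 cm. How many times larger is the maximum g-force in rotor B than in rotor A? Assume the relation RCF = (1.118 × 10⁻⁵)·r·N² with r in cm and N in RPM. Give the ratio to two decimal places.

1.91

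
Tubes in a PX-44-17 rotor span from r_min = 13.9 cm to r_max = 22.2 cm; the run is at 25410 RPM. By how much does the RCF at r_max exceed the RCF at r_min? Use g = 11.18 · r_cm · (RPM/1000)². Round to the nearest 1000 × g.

≈ 60000 ×g

ΔRCF = 11.18 × (r_max − r_min) × (N/1000)² = 11.18 × 8.3 × 645.6681 ≈ 59,914.1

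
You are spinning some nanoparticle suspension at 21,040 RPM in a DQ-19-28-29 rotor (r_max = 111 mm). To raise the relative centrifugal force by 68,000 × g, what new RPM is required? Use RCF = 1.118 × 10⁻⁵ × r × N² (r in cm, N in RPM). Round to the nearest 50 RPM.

r = 111 mm = 11.1 cm
Current RCF = 1.118 × 10⁻⁵ × 11.1 × (21040)² = 1.118 × 10⁻⁵ × 11.1 × 442,681,600 ≈ 54,935.9 × g
Target RCF = 54,935.9 + 68,000 = 122,935.9 × g
N² = 122,935.9 / (12.4098 × 10⁻⁵) = 990,635,627
N ≈ √990,635,627 ≈ 31,474.4

31450 RPM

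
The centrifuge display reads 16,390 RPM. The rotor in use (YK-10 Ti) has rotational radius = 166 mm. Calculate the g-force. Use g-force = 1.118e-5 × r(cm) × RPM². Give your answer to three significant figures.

≈ 49900 g

r = 166 mm = 16.6 cm
RCF = 1.118 × 10⁻⁵ × 16.6 × (16390)² = 1.118 × 10⁻⁵ × 16.6 × 268,632,100 ≈ 49,854.9 × g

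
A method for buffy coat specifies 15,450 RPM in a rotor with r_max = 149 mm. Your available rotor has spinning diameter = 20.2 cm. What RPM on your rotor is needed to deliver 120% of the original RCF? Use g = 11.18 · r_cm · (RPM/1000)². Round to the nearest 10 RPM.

Original rotor: r = 149 mm = 14.9 cm
RCF = 11.18 × r × (N/1000)²
RCF_original = 11.18 × 14.9 × (15.45)² = 11.18 × 14.9 × 238.7025 ≈ 39,763.5 × g
Target RCF = 1.2 × 39,763.5 ≈ 47,716.2 × g
Your rotor: r = 20.2 / 2 = 10.1 cm
47,716.2 = 11.18 × 10.1 × (N/1000)²
(N/1000)² = 47,716.2 / 112.918 = 422.5739
N = 1000 × √422.5739 ≈ 20,556.6

20560 RPM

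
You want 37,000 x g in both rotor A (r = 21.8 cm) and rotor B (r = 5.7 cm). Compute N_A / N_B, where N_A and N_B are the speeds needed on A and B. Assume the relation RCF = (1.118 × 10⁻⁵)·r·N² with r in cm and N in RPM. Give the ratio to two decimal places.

At fixed RCF, N ∝ 1/√r, so N_A/N_B = √(r_B/r_A) = √(5.7/21.8) = √0.261468 = 0.5113.

0.51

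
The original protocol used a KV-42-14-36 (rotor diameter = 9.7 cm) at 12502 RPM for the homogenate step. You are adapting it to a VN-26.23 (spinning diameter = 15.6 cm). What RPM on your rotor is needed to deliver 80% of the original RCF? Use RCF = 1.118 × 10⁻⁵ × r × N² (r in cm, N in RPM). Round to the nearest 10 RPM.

≈ 8820 RPM

Original rotor: r = 9.7 / 2 = 4.85 cm
RCF_original = 1.118 × 10⁻⁵ × 4.85 × (12502)² = 1.118 × 10⁻⁵ × 4.85 × 156,300,004 ≈ 8,475.1 × g
Target RCF = 0.8 × 8,475.1 ≈ 6,780.1 × g
Your rotor: r = 15.6 / 2 = 7.8 cm
6,780.1 = 1.118 × 10⁻⁵ × 7.8 × N²
N² = 6,780.1 / (8.7204 × 10⁻⁵) = 77,749,874
N ≈ √77,749,874 ≈ 8,817.6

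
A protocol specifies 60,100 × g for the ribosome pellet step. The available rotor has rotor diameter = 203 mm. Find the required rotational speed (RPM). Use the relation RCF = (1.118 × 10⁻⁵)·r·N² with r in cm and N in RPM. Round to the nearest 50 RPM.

N ≈ 23000 RPM

r = 203 mm / 2 = 101.5 mm = 10.15 cm
60,100 = 1.118 × 10⁻⁵ × 10.15 × N²
N² = 60,100 / (11.3477 × 10⁻⁵) = 529,622,743
N ≈ √529,622,743 ≈ 23,013.5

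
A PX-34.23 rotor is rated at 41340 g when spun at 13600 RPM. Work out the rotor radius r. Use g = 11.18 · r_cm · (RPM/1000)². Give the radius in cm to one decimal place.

RCF = 11.18 × r × (N/1000)²
41340 = 11.18 × r × (13.6)²
r = 41340 / (11.18 × 184.96) = 41340 / 2067.853 ≈ 19.992 cm

20.0 cm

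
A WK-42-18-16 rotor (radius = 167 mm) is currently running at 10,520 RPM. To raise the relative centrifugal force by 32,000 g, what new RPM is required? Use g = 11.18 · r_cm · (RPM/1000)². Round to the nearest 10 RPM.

r = 167 mm = 16.7 cm
Current RCF = 11.18 × 16.7 × (10.52)² = 11.18 × 16.7 × 110.6704 ≈ 20,662.8 × g
Target RCF = 20,662.8 + 32,000 = 52,662.8 × g
(N/1000)² = 52,662.8 / 186.706 = 282.0627
N = 1000 × √282.0627 ≈ 16,794.7

N₂ ≈ 16790 RPM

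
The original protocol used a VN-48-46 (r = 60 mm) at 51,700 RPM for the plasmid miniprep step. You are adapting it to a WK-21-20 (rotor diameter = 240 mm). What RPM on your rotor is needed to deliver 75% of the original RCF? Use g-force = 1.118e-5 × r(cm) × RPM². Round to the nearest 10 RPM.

Original rotor: r = 60 mm = 6.0 cm
RCF_original = 1.118 × 10⁻⁵ × 6 × (51700)² = 1.118 × 10⁻⁵ × 6 × 2,672,890,000 ≈ 179,297.5 × g
Target RCF = 0.75 × 179,297.5 ≈ 134,473.1 × g
Your rotor: r = 240 mm / 2 = 120 mm = 12 cm
134,473.1 = 1.118 × 10⁻⁵ × 12 × N²
N² = 134,473.1 / (13.416 × 10⁻⁵) = 1,002,333,781
N ≈ √1,002,333,781 ≈ 31,659.7

≈ 31660 RPM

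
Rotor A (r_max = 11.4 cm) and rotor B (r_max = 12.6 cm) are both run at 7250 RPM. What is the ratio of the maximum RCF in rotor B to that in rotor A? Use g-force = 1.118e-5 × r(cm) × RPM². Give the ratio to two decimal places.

At fixed N, RCF ∝ r, so RCF_B/RCF_A = r_B/r_A = 12.6 / 11.4 = 1.1053.

1.11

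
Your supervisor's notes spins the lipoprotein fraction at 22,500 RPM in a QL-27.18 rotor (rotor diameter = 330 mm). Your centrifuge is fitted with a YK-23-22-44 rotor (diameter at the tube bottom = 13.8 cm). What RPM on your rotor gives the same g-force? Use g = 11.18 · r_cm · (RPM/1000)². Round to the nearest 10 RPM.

Original rotor: r = 330 mm / 2 = 165 mm = 16.5 cm
RCF_original = 11.18 × 16.5 × (22.5)² = 11.18 × 16.5 × 506.25 ≈ 93,387.9 × g
Your rotor: r = 13.8 / 2 = 6.9 cm
93,387.9 = 11.18 × 6.9 × (N/1000)²
(N/1000)² = 93,387.9 / 77.142 = 1210.597
N = 1000 × √1210.597 ≈ 34,793.6

≈ 34790 RPM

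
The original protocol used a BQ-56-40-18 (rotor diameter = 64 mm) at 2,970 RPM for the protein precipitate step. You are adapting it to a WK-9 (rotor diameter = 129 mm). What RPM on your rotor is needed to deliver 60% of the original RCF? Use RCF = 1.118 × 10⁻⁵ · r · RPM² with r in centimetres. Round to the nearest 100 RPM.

1600 RPM

Original rotor: r = 64 mm / 2 = 32 mm = 3.2 cm
RCF = 1.118 × 10⁻⁵ × r × N²
RCF_original = 1.118 × 10⁻⁵ × 3.2 × (2970)² = 1.118 × 10⁻⁵ × 3.2 × 8,820,900 ≈ 315.6 × g
Target RCF = 0.6 × 315.6 ≈ 189.4 × g
Your rotor: r = 129 mm / 2 = 64.5 mm = 6.45 cm
189.4 = 1.118 × 10⁻⁵ × 6.45 × N²
N² = 189.4 / (7.2111 × 10⁻⁵) = 2,626,506
N ≈ √2,626,506 ≈ 1,620.6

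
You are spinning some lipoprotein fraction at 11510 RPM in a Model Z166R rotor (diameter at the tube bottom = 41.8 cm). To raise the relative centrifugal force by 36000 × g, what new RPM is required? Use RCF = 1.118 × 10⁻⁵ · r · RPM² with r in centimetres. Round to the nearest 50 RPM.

N₂ ≈ 16950 RPM

r = 41.8 / 2 = 20.9 cm
Current RCF = 1.118 × 10⁻⁵ × 20.9 × (11510)² = 1.118 × 10⁻⁵ × 20.9 × 132,480,100 ≈ 30,955.6 × g
Target RCF = 30,955.6 + 36,000 = 66,955.6 × g
N² = 66,955.6 / (23.3662 × 10⁻⁵) = 286,548,947
N ≈ √286,548,947 ≈ 16,927.8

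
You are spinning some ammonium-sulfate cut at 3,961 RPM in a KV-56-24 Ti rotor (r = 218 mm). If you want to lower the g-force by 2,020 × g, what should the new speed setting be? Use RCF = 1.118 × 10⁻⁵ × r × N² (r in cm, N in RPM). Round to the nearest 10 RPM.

N₂ ≈ 2720 RPM

r = 218 mm = 21.8 cm
Current RCF = 1.118 × 10⁻⁵ × 21.8 × (3961)² = 1.118 × 10⁻⁵ × 21.8 × 15,689,521 ≈ 3,823.9 × g
Target RCF = 3,823.9 − 2,020 = 1,803.9 × g
N² = 1,803.9 / (24.3724 × 10⁻⁵) = 7,401,405
N ≈ √7,401,405 ≈ 2,720.6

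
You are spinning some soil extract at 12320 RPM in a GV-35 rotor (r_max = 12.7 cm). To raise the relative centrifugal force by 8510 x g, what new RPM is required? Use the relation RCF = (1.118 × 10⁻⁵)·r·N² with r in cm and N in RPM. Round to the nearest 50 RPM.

N₂ ≈ 14550 RPM

Current RCF = 1.118 × 10⁻⁵ × 12.7 × (12320)² = 1.118 × 10⁻⁵ × 12.7 × 151,782,400 ≈ 21,551 × g
Target RCF = 21,551 + 8,510 = 30,061 × g
N² = 30,061 / (14.1986 × 10⁻⁵) = 211,718,057
N ≈ √211,718,057 ≈ 14,550.5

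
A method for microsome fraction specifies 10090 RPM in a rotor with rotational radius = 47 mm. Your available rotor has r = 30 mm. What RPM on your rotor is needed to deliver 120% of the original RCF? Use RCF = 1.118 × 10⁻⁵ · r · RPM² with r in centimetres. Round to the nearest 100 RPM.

Original rotor: r = 47 mm = 4.7 cm
RCF_original = 1.118 × 10⁻⁵ × 4.7 × (10090)² = 1.118 × 10⁻⁵ × 4.7 × 101,808,100 ≈ 5,349.6 × g
Target RCF = 1.2 × 5,349.6 ≈ 6,419.5 × g
Your rotor: r = 30 mm = 3.0 cm
6,419.5 = 1.118 × 10⁻⁵ × 3 × N²
N² = 6,419.5 / (3.354 × 10⁻⁵) = 191,398,330
N ≈ √191,398,330 ≈ 13,834.7

13800 RPM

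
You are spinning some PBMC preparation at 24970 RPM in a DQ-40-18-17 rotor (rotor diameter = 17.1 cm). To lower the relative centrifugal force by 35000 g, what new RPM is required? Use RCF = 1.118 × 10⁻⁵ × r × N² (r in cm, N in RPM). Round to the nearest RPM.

r = 17.1 / 2 = 8.55 cm
Current RCF = 1.118 × 10⁻⁵ × 8.55 × (24970)² = 1.118 × 10⁻⁵ × 8.55 × 623,500,900 ≈ 59,599.8 × g
Target RCF = 59,599.8 − 35,000 = 24,599.8 × g
N² = 24,599.8 / (9.5589 × 10⁻⁵) = 257,349,695
N ≈ √257,349,695 ≈ 16,042.1

16042 RPM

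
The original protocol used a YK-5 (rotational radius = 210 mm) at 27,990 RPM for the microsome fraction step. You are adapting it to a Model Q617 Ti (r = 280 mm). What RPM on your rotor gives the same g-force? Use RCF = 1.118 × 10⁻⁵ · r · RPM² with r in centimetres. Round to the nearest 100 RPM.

≈ 24200 RPM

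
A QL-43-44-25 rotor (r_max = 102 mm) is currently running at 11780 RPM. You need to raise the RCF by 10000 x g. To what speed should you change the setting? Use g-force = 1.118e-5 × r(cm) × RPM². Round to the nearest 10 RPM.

r = 102 mm = 10.2 cm
Current RCF = 1.118 × 10⁻⁵ × 10.2 × (11780)² = 1.118 × 10⁻⁵ × 10.2 × 138,768,400 ≈ 15,824.6 × g
Target RCF = 15,824.6 + 10,000 = 25,824.6 × g
N² = 25,824.6 / (11.4036 × 10⁻⁵) = 226,460,065
N ≈ √226,460,065 ≈ 15,048.6

N₂ ≈ 15050 RPM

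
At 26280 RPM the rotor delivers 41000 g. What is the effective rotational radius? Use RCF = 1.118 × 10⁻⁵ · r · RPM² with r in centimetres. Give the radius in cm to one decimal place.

RCF = 1.118 × 10⁻⁵ × r × N²
41000 = 1.118 × 10⁻⁵ × r × (26280)²
r = 41000 / (1.118 × 10⁻⁵ × 690,638,400) = 41000 / 7721.337 ≈ 5.310 cm

5.3 cm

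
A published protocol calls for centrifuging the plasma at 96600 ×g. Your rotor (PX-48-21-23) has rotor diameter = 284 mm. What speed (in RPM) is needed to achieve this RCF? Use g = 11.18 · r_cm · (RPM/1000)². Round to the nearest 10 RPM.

≈ 24670 RPM

r = 284 mm / 2 = 142 mm = 14.2 cm
RCF = 11.18 × r × (N/1000)²
96,600 = 11.18 × 14.2 × (N/1000)²
(N/1000)² = 96,600 / 158.756 = 608.4809
N = 1000 × √608.4809 ≈ 24,667.4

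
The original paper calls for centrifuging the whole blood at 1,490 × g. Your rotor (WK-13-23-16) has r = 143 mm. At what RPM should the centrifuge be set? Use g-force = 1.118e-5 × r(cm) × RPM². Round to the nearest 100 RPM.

r = 143 mm = 14.3 cm
1,490 = 1.118 × 10⁻⁵ × 14.3 × N²
N² = 1,490 / (15.9874 × 10⁻⁵) = 9,319,839
N ≈ √9,319,839 ≈ 3,052.8

3100 RPM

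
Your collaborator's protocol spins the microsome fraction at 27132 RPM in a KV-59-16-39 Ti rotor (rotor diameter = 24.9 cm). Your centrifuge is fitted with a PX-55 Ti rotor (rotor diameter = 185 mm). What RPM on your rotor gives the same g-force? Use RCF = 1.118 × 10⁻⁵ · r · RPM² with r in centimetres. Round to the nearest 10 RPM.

≈ 31480 RPM

Original rotor: r = 24.9 / 2 = 12.45 cm
RCF = 1.118 × 10⁻⁵ × r × N²
RCF_original = 1.118 × 10⁻⁵ × 12.45 × (27132)² = 1.118 × 10⁻⁵ × 12.45 × 736,145,424 ≈ 102,464.8 × g
Your rotor: r = 185 mm / 2 = 92.5 mm = 9.25 cm
102,464.8 = 1.118 × 10⁻⁵ × 9.25 × N²
N² = 102,464.8 / (10.3415 × 10⁻⁵) = 990,811,778
N ≈ √990,811,778 ≈ 31,477.2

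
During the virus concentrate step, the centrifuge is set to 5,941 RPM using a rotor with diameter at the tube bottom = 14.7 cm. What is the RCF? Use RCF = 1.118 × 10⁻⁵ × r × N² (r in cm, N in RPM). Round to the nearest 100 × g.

r = 14.7 / 2 = 7.35 cm
RCF = 1.118 × 10⁻⁵ × r × N²
RCF = 1.118 × 10⁻⁵ × 7.35 × (5941)² = 1.118 × 10⁻⁵ × 7.35 × 35,295,481 ≈ 2,900.3 × g

2900 g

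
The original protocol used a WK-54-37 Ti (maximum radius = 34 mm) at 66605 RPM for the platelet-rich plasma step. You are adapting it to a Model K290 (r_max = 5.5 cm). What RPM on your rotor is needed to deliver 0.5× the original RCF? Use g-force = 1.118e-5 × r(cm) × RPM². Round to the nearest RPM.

37030 RPM

Original rotor: r = 34 mm = 3.4 cm
RCF = 1.118 × 10⁻⁵ × r × N²
RCF_original = 1.118 × 10⁻⁵ × 3.4 × (66605)² = 1.118 × 10⁻⁵ × 3.4 × 4,436,226,025 ≈ 168,629.8 × g
Target RCF = 0.5 × 168,629.8 ≈ 84,314.9 × g
84,314.9 = 1.118 × 10⁻⁵ × 5.5 × N²
N² = 84,314.9 / (6.149 × 10⁻⁵) = 1,371,196,943
N ≈ √1,371,196,943 ≈ 37,029.7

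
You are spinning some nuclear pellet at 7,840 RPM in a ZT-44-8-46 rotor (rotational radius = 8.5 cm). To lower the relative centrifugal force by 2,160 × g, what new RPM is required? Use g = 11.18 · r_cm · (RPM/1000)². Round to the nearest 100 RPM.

Current RCF = 11.18 × 8.5 × (7.84)² = 11.18 × 8.5 × 61.4656 ≈ 5,841.1 × g
Target RCF = 5,841.1 − 2,160 = 3,681.1 × g
(N/1000)² = 3,681.1 / 95.03 = 38.73619
N = 1000 × √38.73619 ≈ 6,223.8

≈ 6200 RPM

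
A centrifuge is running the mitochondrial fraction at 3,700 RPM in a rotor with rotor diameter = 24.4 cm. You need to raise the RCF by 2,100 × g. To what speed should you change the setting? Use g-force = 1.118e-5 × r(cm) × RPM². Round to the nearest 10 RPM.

≈ 5390 RPM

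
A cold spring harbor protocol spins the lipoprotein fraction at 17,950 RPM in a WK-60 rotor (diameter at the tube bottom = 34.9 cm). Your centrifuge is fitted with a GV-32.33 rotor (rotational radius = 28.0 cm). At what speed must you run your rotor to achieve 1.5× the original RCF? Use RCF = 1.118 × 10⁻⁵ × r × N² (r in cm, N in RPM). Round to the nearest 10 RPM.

Original rotor: r = 34.9 / 2 = 17.45 cm
RCF = 1.118 × 10⁻⁵ × r × N²
RCF_original = 1.118 × 10⁻⁵ × 17.45 × (17950)² = 1.118 × 10⁻⁵ × 17.45 × 322,202,500 ≈ 62,858.8 × g
Target RCF = 1.5 × 62,858.8 ≈ 94,288.2 × g
94,288.2 = 1.118 × 10⁻⁵ × 28 × N²
N² = 94,288.2 / (31.304 × 10⁻⁵) = 301,201,763
N ≈ √301,201,763 ≈ 17,355.2

≈ 17360 RPM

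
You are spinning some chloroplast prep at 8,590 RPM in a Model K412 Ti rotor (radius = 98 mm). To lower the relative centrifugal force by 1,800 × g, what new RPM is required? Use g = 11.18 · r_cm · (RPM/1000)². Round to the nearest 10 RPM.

r = 98 mm = 9.8 cm
Current RCF = 11.18 × 9.8 × (8.59)² = 11.18 × 9.8 × 73.7881 ≈ 8,084.5 × g
Target RCF = 8,084.5 − 1,800 = 6,284.5 × g
(N/1000)² = 6,284.5 / 109.564 = 57.35917
N = 1000 × √57.35917 ≈ 7,573.6

≈ 7570 RPM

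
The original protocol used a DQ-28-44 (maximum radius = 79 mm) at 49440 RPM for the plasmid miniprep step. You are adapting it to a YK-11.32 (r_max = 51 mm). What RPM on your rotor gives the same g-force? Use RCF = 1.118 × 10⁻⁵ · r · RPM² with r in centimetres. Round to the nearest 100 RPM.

Original rotor: r = 79 mm = 7.9 cm
RCF_original = 1.118 × 10⁻⁵ × 7.9 × (49440)² = 1.118 × 10⁻⁵ × 7.9 × 2,444,313,600 ≈ 215,886.7 × g
Your rotor: r = 51 mm = 5.1 cm
215,886.7 = 1.118 × 10⁻⁵ × 5.1 × N²
N² = 215,886.7 / (5.7018 × 10⁻⁵) = 3,786,290,294
N ≈ √3,786,290,294 ≈ 61,532.8

61500 RPM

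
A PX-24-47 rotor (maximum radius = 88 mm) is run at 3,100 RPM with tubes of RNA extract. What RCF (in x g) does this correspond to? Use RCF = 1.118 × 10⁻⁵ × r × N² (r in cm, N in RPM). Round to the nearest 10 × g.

r = 88 mm = 8.8 cm
RCF = 1.118 × 10⁻⁵ × r × N²
RCF = 1.118 × 10⁻⁵ × 8.8 × (3100)² = 1.118 × 10⁻⁵ × 8.8 × 9,610,000 ≈ 945.5 × g

950 x g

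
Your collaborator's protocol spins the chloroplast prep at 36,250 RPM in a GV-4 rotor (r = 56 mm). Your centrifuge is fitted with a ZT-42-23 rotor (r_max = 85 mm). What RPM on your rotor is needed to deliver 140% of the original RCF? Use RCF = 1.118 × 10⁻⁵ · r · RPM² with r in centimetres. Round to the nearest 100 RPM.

Original rotor: r = 56 mm = 5.6 cm
RCF_original = 1.118 × 10⁻⁵ × 5.6 × (36250)² = 1.118 × 10⁻⁵ × 5.6 × 1,314,062,500 ≈ 82,270.8 × g
Target RCF = 1.4 × 82,270.8 ≈ 115,179.1 × g
Your rotor: r = 85 mm = 8.5 cm
115,179.1 = 1.118 × 10⁻⁵ × 8.5 × N²
N² = 115,179.1 / (9.503 × 10⁻⁵) = 1,212,028,833
N ≈ √1,212,028,833 ≈ 34,814.2

≈ 34800 RPM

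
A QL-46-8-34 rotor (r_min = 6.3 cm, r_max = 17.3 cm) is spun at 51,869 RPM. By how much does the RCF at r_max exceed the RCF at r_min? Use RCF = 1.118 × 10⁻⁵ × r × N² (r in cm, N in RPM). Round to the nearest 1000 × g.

ΔRCF = 1.118 × 10⁻⁵ × (r_max − r_min) × N² = 1.118 × 10⁻⁵ × 11.0 × 2,690,393,161 ≈ 330,864.6

≈ 331000 × g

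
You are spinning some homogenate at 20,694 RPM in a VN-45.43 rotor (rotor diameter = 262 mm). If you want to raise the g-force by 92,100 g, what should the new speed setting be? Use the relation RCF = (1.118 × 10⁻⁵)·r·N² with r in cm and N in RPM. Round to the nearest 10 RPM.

≈ 32510 RPM

r = 262 mm / 2 = 131 mm = 13.1 cm
Current RCF = 1.118 × 10⁻⁵ × 13.1 × (20694)² = 1.118 × 10⁻⁵ × 13.1 × 428,241,636 ≈ 62,719.4 × g
Target RCF = 62,719.4 + 92,100 = 154,819.4 × g
N² = 154,819.4 / (14.6458 × 10⁻⁵) = 1,057,090,770
N ≈ √1,057,090,770 ≈ 32,512.9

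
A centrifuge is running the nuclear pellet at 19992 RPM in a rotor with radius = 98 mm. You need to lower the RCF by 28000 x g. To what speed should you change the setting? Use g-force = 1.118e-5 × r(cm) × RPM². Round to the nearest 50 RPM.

r = 98 mm = 9.8 cm
Current RCF = 1.118 × 10⁻⁵ × 9.8 × (19992)² = 1.118 × 10⁻⁵ × 9.8 × 399,680,064 ≈ 43,790.5 × g
Target RCF = 43,790.5 − 28,000 = 15,790.5 × g
N² = 15,790.5 / (10.9564 × 10⁻⁵) = 144,121,244
N ≈ √144,121,244 ≈ 12,005.1

12000 RPM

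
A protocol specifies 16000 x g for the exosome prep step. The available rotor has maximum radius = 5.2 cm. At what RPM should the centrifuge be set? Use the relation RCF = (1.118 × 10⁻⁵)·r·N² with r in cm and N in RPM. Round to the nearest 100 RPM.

RCF = 1.118 × 10⁻⁵ × r × N²
16,000 = 1.118 × 10⁻⁵ × 5.2 × N²
N² = 16,000 / (5.8136 × 10⁻⁵) = 275,216,733
N ≈ √275,216,733 ≈ 16,589.7

≈ 16600 RPM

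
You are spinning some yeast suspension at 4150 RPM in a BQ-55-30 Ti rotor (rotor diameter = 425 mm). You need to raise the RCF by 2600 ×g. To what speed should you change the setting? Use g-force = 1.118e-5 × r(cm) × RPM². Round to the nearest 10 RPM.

r = 425 mm / 2 = 212.5 mm = 21.25 cm
Current RCF = 1.118 × 10⁻⁵ × 21.25 × (4150)² = 1.118 × 10⁻⁵ × 21.25 × 17,222,500 ≈ 4,091.6 × g
Target RCF = 4,091.6 + 2,600 = 6,691.6 × g
N² = 6,691.6 / (23.7575 × 10⁻⁵) = 28,166,263
N ≈ √28,166,263 ≈ 5,307.2

5310 RPM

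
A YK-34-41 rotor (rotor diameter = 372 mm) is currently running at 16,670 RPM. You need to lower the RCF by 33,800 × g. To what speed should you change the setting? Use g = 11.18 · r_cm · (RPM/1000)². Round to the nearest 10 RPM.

r = 372 mm / 2 = 186 mm = 18.6 cm
Current RCF = 11.18 × 18.6 × (16.67)² = 11.18 × 18.6 × 277.8889 ≈ 57,786.4 × g
Target RCF = 57,786.4 − 33,800 = 23,986.4 × g
(N/1000)² = 23,986.4 / 207.948 = 115.3481
N = 1000 × √115.3481 ≈ 10,740.0

10740 RPM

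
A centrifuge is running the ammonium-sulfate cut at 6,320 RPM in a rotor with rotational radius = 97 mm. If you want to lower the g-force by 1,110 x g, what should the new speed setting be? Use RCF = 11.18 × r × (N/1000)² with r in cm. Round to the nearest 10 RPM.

r = 97 mm = 9.7 cm
Current RCF = 11.18 × 9.7 × (6.32)² = 11.18 × 9.7 × 39.9424 ≈ 4,331.6 × g
Target RCF = 4,331.6 − 1,110 = 3,221.6 × g
(N/1000)² = 3,221.6 / 108.446 = 29.70695
N = 1000 × √29.70695 ≈ 5,450.4

5450 RPM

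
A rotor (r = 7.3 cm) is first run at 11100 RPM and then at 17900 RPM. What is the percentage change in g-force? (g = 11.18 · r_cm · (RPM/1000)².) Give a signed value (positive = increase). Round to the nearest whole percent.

RCF ∝ N², so the ratio is (17900/11100)² = (1.612613)² = 2.6005.
Change = 2.6005 − 1 = +1.6005 → +160.1%.

+160%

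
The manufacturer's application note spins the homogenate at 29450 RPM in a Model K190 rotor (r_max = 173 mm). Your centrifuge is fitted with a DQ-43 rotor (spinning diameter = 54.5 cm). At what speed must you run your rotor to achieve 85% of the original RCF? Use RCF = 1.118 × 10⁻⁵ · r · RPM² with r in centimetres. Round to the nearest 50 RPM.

Original rotor: r = 173 mm = 17.3 cm
RCF_original = 1.118 × 10⁻⁵ × 17.3 × (29450)² = 1.118 × 10⁻⁵ × 17.3 × 867,302,500 ≈ 167,748.4 × g
Target RCF = 0.85 × 167,748.4 ≈ 142,586.1 × g
Your rotor: r = 54.5 / 2 = 27.25 cm
142,586.1 = 1.118 × 10⁻⁵ × 27.25 × N²
N² = 142,586.1 / (30.4655 × 10⁻⁵) = 468,024,815
N ≈ √468,024,815 ≈ 21,633.9

≈ 21650 RPM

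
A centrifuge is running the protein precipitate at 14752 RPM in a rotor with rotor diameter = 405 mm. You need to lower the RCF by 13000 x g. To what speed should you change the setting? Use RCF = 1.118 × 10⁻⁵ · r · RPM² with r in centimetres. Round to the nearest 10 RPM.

≈ 12660 RPM

r = 405 mm / 2 = 202.5 mm = 20.25 cm
Current RCF = 1.118 × 10⁻⁵ × 20.25 × (14752)² = 1.118 × 10⁻⁵ × 20.25 × 217,621,504 ≈ 49,268.4 × g
Target RCF = 49,268.4 − 13,000 = 36,268.4 × g
N² = 36,268.4 / (22.6395 × 10⁻⁵) = 160,199,651
N ≈ √160,199,651 ≈ 12,657.0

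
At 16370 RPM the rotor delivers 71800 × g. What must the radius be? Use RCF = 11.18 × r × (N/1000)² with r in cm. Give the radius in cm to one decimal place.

71800 = 11.18 × r × (16.37)²
r = 71800 / (11.18 × 267.9769) = 71800 / 2995.982 ≈ 23.965 cm

r ≈ 24.0 cm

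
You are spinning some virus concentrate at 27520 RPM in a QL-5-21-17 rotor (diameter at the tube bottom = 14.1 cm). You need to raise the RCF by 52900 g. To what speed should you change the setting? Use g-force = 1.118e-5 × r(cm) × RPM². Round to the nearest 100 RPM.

r = 14.1 / 2 = 7.05 cm
Current RCF = 1.118 × 10⁻⁵ × 7.05 × (27520)² = 1.118 × 10⁻⁵ × 7.05 × 757,350,400 ≈ 59,693.6 × g
Target RCF = 59,693.6 + 52,900 = 112,593.6 × g
N² = 112,593.6 / (7.8819 × 10⁻⁵) = 1,428,508,355
N ≈ √1,428,508,355 ≈ 37,795.6

≈ 37800 RPM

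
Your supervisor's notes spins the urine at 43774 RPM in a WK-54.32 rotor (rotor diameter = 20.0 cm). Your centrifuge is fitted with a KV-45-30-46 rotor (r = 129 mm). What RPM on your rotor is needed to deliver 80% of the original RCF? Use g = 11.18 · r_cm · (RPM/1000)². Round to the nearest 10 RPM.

Original rotor: r = 20.0 / 2 = 10 cm
RCF_original = 11.18 × 10 × (43.774)² = 11.18 × 10 × 1,916.163076 ≈ 214,227 × g
Target RCF = 0.8 × 214,227 ≈ 171,381.6 × g
Your rotor: r = 129 mm = 12.9 cm
171,381.6 = 11.18 × 12.9 × (N/1000)²
(N/1000)² = 171,381.6 / 144.222 = 1188.318
N = 1000 × √1188.318 ≈ 34,472.0

≈ 34470 RPM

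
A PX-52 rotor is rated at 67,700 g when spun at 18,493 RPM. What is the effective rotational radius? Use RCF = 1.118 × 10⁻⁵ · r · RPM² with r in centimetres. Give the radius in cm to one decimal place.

67700 = 1.118 × 10⁻⁵ × r × (18493)²
r = 67700 / (1.118 × 10⁻⁵ × 341,991,049) = 67700 / 3823.46 ≈ 17.706 cm

17.7 cm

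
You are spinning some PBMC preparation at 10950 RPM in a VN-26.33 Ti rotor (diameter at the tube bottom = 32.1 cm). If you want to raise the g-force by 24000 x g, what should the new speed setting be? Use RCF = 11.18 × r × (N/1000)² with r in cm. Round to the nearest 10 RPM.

≈ 15930 RPM

r = 32.1 / 2 = 16.05 cm
Current RCF = 11.18 × 16.05 × (10.95)² = 11.18 × 16.05 × 119.9025 ≈ 21,515.2 × g
Target RCF = 21,515.2 + 24,000 = 45,515.2 × g
(N/1000)² = 45,515.2 / 179.439 = 253.6528
N = 1000 × √253.6528 ≈ 15,926.5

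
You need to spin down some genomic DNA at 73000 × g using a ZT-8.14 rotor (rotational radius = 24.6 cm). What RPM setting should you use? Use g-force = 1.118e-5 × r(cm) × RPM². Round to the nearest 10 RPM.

16290 RPM

RCF = 1.118 × 10⁻⁵ × r × N²
73,000 = 1.118 × 10⁻⁵ × 24.6 × N²
N² = 73,000 / (27.5028 × 10⁻⁵) = 265,427,520
N ≈ √265,427,520 ≈ 16,291.9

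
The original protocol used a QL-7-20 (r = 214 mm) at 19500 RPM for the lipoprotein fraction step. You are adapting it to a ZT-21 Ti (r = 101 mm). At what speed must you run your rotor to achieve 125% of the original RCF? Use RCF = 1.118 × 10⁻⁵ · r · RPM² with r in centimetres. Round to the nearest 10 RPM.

Original rotor: r = 214 mm = 21.4 cm
RCF_original = 1.118 × 10⁻⁵ × 21.4 × (19500)² = 1.118 × 10⁻⁵ × 21.4 × 380,250,000 ≈ 90,975.6 × g
Target RCF = 1.25 × 90,975.6 ≈ 113,719.5 × g
Your rotor: r = 101 mm = 10.1 cm
113,719.5 = 1.118 × 10⁻⁵ × 10.1 × N²
N² = 113,719.5 / (11.2918 × 10⁻⁵) = 1,007,098,071
N ≈ √1,007,098,071 ≈ 31,734.8

31730 RPM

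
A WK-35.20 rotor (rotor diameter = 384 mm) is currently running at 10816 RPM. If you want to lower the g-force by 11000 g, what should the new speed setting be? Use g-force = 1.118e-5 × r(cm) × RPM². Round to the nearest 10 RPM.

r = 384 mm / 2 = 192 mm = 19.2 cm
Current RCF = 1.118 × 10⁻⁵ × 19.2 × (10816)² = 1.118 × 10⁻⁵ × 19.2 × 116,985,856 ≈ 25,111.7 × g
Target RCF = 25,111.7 − 11,000 = 14,111.7 × g
N² = 14,111.7 / (21.4656 × 10⁻⁵) = 65,741,000
N ≈ √65,741,000 ≈ 8,108.1

≈ 8110 RPM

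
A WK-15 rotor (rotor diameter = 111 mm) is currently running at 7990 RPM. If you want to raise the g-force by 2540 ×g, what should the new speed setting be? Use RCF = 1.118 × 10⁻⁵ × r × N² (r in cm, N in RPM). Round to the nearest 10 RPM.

r = 111 mm / 2 = 55.5 mm = 5.55 cm
Current RCF = 1.118 × 10⁻⁵ × 5.55 × (7990)² = 1.118 × 10⁻⁵ × 5.55 × 63,840,100 ≈ 3,961.2 × g
Target RCF = 3,961.2 + 2,540 = 6,501.2 × g
N² = 6,501.2 / (6.2049 × 10⁻⁵) = 104,775,258
N ≈ √104,775,258 ≈ 10,236.0

N₂ ≈ 10240 RPM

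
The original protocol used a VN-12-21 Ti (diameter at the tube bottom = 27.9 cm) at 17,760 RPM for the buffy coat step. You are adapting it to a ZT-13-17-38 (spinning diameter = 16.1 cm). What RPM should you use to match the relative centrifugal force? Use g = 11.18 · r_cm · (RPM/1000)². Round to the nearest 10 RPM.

Original rotor: r = 27.9 / 2 = 13.95 cm
RCF = 11.18 × r × (N/1000)²
RCF_original = 11.18 × 13.95 × (17.76)² = 11.18 × 13.95 × 315.4176 ≈ 49,192.8 × g
Your rotor: r = 16.1 / 2 = 8.05 cm
49,192.8 = 11.18 × 8.05 × (N/1000)²
(N/1000)² = 49,192.8 / 89.999 = 546.5927
N = 1000 × √546.5927 ≈ 23,379.3

23380 RPM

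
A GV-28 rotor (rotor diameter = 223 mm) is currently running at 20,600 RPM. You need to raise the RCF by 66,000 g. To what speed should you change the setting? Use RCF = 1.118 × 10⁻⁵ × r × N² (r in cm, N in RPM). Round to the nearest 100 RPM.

r = 223 mm / 2 = 111.5 mm = 11.15 cm
Current RCF = 1.118 × 10⁻⁵ × 11.15 × (20600)² = 1.118 × 10⁻⁵ × 11.15 × 424,360,000 ≈ 52,899.4 × g
Target RCF = 52,899.4 + 66,000 = 118,899.4 × g
N² = 118,899.4 / (12.4657 × 10⁻⁵) = 953,812,461
N ≈ √953,812,461 ≈ 30,883.9

≈ 30900 RPM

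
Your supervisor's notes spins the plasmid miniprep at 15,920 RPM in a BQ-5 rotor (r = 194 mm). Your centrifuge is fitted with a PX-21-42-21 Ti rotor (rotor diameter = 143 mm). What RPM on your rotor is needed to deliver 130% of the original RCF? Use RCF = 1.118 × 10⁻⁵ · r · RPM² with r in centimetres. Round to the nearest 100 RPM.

29900 RPM

Original rotor: r = 194 mm = 19.4 cm
RCF = 1.118 × 10⁻⁵ × r × N²
RCF_original = 1.118 × 10⁻⁵ × 19.4 × (15920)² = 1.118 × 10⁻⁵ × 19.4 × 253,446,400 ≈ 54,970.5 × g
Target RCF = 1.3 × 54,970.5 ≈ 71,461.7 × g
Your rotor: r = 143 mm / 2 = 71.5 mm = 7.15 cm
71,461.7 = 1.118 × 10⁻⁵ × 7.15 × N²
N² = 71,461.7 / (7.9937 × 10⁻⁵) = 893,975,256
N ≈ √893,975,256 ≈ 29,899.4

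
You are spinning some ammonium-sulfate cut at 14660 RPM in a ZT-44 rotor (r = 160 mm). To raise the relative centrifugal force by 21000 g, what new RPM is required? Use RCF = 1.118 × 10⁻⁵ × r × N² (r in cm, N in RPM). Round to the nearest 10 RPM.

r = 160 mm = 16.0 cm
Current RCF = 1.118 × 10⁻⁵ × 16 × (14660)² = 1.118 × 10⁻⁵ × 16 × 214,915,600 ≈ 38,444.1 × g
Target RCF = 38,444.1 + 21,000 = 59,444.1 × g
N² = 59,444.1 / (17.888 × 10⁻⁵) = 332,312,724
N ≈ √332,312,724 ≈ 18,229.4

N₂ ≈ 18230 RPM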